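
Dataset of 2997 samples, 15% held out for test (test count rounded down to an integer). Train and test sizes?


Test = ⌊2997·15/100⌋ = 449
Train = 2997 - 449 = 2548

Train: 2548, Test: 449


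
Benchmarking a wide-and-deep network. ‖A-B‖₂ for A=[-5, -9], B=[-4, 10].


d = √((-5+ 4)² + (-9-10)²)
  = √(1 + 361)
  = √362 = 19.0263

19.0263


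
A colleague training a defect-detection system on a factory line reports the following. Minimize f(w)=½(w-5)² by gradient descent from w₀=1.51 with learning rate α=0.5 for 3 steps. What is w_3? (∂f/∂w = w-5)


step 1: grad = 1.51-5 = -3.49; w = 1.51 - 0.5·(-3.49) = 3.255
step 2: grad = 3.255-5 = -1.745; w = 3.255 - 0.5·(-1.745) = 4.1275
step 3: grad = 4.1275-5 = -0.8725; w = 4.1275 - 0.5·(-0.8725) = 4.56375

4.56375


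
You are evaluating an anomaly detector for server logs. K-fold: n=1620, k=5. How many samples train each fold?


Fold size = 1620/5 = 324
Training per fold = 1620 - 324 = 1296

1296


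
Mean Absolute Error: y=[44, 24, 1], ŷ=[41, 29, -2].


Absolute errors: |44-41|=3, |24-29|=5, |1+ 2|=3
Sum = 11
MAE = 11/3 = 11/3

11/3


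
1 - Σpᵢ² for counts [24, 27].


Probabilities: [24/51, 27/51] ≈ [0.4706, 0.5294]
Σpᵢ² = (576 + 729)/51² = 1305/2601
Gini = 1 - Σpᵢ² = 1 - 1305/2601 = 0.4983

0.4983


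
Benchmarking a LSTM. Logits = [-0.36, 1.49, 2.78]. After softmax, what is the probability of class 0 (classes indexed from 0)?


Exponentials: e^-0.36=0.6977, e^1.49=4.4371, e^2.78=16.119
Sum = 21.2538
Softmax = [0.0328, 0.2088, 0.7584]
p[0] = 0.6977/21.2538 = 0.0328

0.0328


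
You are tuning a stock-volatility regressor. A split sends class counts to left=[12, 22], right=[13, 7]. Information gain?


Parent = [25, 29], H_parent = 0.996
H_left = 0.9367 (n=34), H_right = 0.9341 (n=20)
H_children = (34/54)·0.9367 + (20/54)·0.9341 = 0.9357
IG = 0.996 - 0.9357 = 0.0603

0.0603


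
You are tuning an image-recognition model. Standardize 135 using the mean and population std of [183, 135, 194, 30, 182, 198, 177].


μ = 157, σ = 55.2449
z = (135 - 157)/55.2449 = -0.3982

-0.3982


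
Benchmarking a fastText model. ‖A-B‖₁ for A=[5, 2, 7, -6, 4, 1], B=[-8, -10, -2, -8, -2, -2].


d = |5+ 8| + |2+ 10| + |7+ 2| + |-6+ 8| + |4+ 2| + |1+ 2|
  = 13 + 12 + 9 + 2 + 6 + 3
  = 45

45


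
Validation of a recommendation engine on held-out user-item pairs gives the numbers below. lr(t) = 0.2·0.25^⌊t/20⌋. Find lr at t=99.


n_drops = ⌊99/20⌋ = 4
lr = 0.2·0.25^4 = 0.2·0.00390625 = 0.00078125

0.00078125


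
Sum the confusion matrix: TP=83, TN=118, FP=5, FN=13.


Total = TP + TN + FP + FN
= 83 + 118 + 5 + 13
= 219
(Predicted positive: 88, predicted negative: 131)

219


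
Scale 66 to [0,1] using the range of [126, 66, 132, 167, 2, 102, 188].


min=2, max=188
(66-2)/(188-2) = 64/186 = 0.3441

0.3441


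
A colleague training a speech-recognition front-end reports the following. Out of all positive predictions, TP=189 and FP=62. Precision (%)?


Precision = TP/(TP+FP)
= 189/(189+62)
= 189/251 = 75.3%

75.3%


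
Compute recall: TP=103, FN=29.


Recall = TP/(TP+FN)
= 103/(103+29)
= 103/132 = 78.03%

78.03%


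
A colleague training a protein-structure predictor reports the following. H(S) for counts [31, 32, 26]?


Probabilities: [31/89, 32/89, 26/89] ≈ [0.3483, 0.3596, 0.2921]
H = -((31/89)·log₂(31/89) + (32/89)·log₂(32/89) + (26/89)·log₂(26/89))
  = 1.5792 bits

1.5792 bits


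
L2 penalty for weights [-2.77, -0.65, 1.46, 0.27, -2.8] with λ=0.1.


‖w‖₂² = (-2.77)² + (-0.65)² + (1.46)² + (0.27)² + (-2.8)²
     = 7.6729 + 0.4225 + 2.1316 + 0.0729 + 7.84
     = 18.1399
λ·‖w‖₂² = 0.1·18.1399 = 1.81399

1.81399


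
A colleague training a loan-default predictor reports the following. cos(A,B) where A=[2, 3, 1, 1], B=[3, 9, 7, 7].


A·B = 2·3 + 3·9 + 1·7 + 1·7 = 47
‖A‖ = √15 = 3.873, ‖B‖ = √188 = 13.7113
cos = 47/(√15·√188) = 47/√2820 = 0.8851

0.8851


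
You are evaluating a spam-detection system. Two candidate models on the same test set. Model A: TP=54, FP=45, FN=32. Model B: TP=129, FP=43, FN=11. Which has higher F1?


Model A: P=54/99=0.5455, R=54/86=0.6279, F1=2PR/(P+R)=2TP/(2TP+FP+FN)=108/185=0.5838
Model B: P=129/172=0.75, R=129/140=0.9214, F1=2PR/(P+R)=2TP/(2TP+FP+FN)=258/312=0.8269
0.5838 < 0.8269 → Model B

Model B


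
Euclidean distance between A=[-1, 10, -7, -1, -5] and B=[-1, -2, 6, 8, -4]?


d = √((-1+ 1)² + (10+ 2)² + (-7-6)² + (-1-8)² + (-5+ 4)²)
  = √(0 + 144 + 169 + 81 + 1)
  = √395 = 19.8746

19.8746


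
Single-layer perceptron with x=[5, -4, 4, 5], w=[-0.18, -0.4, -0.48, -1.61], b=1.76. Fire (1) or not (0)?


z = (5)·(-0.18) + (-4)·(-0.4) + (4)·(-0.48) + (5)·(-1.61) + 1.76
  = -7.51
step(z) = 0 (z<0)

0


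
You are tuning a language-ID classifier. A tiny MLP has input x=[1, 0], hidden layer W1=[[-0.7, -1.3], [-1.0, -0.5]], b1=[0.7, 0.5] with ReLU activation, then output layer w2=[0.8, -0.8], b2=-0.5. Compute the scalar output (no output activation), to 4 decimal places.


z1[0] = (-0.7)·(1) + (-1.3)·(0) + 0.7 = 0.0
z1[1] = (-1.0)·(1) + (-0.5)·(0) + 0.5 = -0.5
h = ReLU(z1) = [0.0, 0.0]
output = (0.8)·(0.0) + (-0.8)·(0.0) - 0.5 = -0.5

-0.5


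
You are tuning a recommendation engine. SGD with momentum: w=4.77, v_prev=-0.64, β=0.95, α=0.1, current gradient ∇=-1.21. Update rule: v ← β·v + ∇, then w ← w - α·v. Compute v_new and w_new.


v_new = 0.95·-0.64 - 1.21 = -0.608 - 1.21 = -1.818
w_new = 4.77 - 0.1·-1.818 = 4.77 + 0.1818 = 4.9518

v_new=-1.818, w_new=4.9518


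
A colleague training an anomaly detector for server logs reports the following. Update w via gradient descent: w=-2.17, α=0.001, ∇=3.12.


w_new = w - α·∇
= -2.17 - 0.001·3.12
= -2.17 - 0.00312
= -2.17312

-2.17312


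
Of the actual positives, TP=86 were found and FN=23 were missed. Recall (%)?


Recall = TP/(TP+FN)
= 86/(86+23)
= 86/109 = 78.9%

78.9%


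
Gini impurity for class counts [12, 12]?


Probabilities: [12/24, 12/24] ≈ [0.5, 0.5]
Σpᵢ² = (144 + 144)/24² = 288/576
Gini = 1 - Σpᵢ² = 1 - 288/576 = 0.5

0.5


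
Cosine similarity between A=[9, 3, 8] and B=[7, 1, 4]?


A·B = 9·7 + 3·1 + 8·4 = 98
‖A‖ = √154 = 12.4097, ‖B‖ = √66 = 8.124
cos = 98/(√154·√66) = 98/√10164 = 0.9721

0.9721


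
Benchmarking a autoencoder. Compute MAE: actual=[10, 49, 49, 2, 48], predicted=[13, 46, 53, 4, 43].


Absolute errors: |10-13|=3, |49-46|=3, |49-53|=4, |2-4|=2, |48-43|=5
Sum = 17
MAE = 17/5 = 17/5

17/5


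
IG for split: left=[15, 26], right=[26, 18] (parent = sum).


Parent = [41, 44], H_parent = 0.9991
H_left = 0.9474 (n=41), H_right = 0.976 (n=44)
H_children = (41/85)·0.9474 + (44/85)·0.976 = 0.9622
IG = 0.9991 - 0.9622 = 0.0369

0.0369


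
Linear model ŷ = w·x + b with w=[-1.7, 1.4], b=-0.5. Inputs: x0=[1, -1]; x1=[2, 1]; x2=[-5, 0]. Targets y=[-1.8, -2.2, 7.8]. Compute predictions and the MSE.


ŷ0 = (-1.7)·(1) + (1.4)·(-1) - 0.5 = -3.6
ŷ1 = (-1.7)·(2) + (1.4)·(1) - 0.5 = -2.5
ŷ2 = (-1.7)·(-5) + (1.4)·(0) - 0.5 = 8.0
errors² = [3.24, 0.09, 0.04]
MSE = 3.3700/3 = 1.1233

1.1233


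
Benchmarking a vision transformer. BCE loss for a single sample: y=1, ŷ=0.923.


BCE = -[y·ln(p) + (1-y)·ln(1-p)]
= -1·ln(0.923) - 0
= -ln(0.923) = 0.0801

0.0801


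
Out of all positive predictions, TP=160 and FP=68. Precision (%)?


Precision = TP/(TP+FP)
= 160/(160+68)
= 160/228 = 70.18%

70.18%


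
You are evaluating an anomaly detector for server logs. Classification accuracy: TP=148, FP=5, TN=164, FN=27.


Accuracy = (TP+TN)/(TP+TN+FP+FN)
= (148+164)/(344)
= 312/344 = 90.7%

90.7%


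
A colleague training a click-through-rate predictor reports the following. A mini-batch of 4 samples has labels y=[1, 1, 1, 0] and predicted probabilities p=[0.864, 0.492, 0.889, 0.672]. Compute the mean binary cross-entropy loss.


L[0] = -ln(0.864) = 0.1462
L[1] = -ln(0.492) = 0.7093
L[2] = -ln(0.889) = 0.1177
L[3] = -ln(1-0.672) = -ln(0.328) = 1.1147
mean = (0.1462 + 0.7093 + 0.1177 + 1.1147)/4 = 0.522

0.522


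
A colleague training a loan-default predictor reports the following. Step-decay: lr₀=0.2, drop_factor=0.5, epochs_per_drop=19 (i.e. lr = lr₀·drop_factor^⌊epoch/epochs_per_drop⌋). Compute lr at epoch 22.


n_drops = ⌊22/19⌋ = 1
lr = 0.2·0.5^1 = 0.2·0.5 = 0.1

0.1


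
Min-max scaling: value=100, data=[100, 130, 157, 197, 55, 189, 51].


min=51, max=197
(100-51)/(197-51) = 49/146 = 0.3356

0.3356


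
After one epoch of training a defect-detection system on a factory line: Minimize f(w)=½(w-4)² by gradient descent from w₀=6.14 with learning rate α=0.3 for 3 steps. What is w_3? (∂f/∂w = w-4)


step 1: grad = 6.14-4 = 2.14; w = 6.14 - 0.3·(2.14) = 5.498
step 2: grad = 5.498-4 = 1.498; w = 5.498 - 0.3·(1.498) = 5.0486
step 3: grad = 5.0486-4 = 1.0486; w = 5.0486 - 0.3·(1.0486) = 4.73402

4.73402


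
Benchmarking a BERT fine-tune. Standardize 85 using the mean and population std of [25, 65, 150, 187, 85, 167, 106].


μ = 112.1429, σ = 54.2966
z = (85 - 112.1429)/54.2966 = -0.4999

-0.4999


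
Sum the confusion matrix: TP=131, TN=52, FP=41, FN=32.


Total = TP + TN + FP + FN
= 131 + 52 + 41 + 32
= 256
(Predicted positive: 172, predicted negative: 84)

256


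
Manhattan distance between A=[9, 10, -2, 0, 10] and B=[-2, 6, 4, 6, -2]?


d = |9+ 2| + |10-6| + |-2-4| + |0-6| + |10+ 2|
  = 11 + 4 + 6 + 6 + 12
  = 39

39


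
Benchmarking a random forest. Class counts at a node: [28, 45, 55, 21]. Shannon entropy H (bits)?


Probabilities: [28/149, 45/149, 55/149, 21/149] ≈ [0.1879, 0.302, 0.3691, 0.1409]
H = -((28/149)·log₂(28/149) + (45/149)·log₂(45/149) + (55/149)·log₂(55/149) + (21/149)·log₂(21/149))
  = 1.904 bits

1.904 bits


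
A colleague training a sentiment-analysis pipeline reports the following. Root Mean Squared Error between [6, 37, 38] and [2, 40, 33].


MSE = 50/3 = 16.6667
RMSE = √(50/3) = 4.0825

4.0825


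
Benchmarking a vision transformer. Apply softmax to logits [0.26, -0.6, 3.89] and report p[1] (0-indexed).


Exponentials: e^0.26=1.2969, e^-0.6=0.5488, e^3.89=48.9109
Sum = 50.7566
Softmax = [0.0256, 0.0108, 0.9636]
p[1] = 0.5488/50.7566 = 0.0108

0.0108


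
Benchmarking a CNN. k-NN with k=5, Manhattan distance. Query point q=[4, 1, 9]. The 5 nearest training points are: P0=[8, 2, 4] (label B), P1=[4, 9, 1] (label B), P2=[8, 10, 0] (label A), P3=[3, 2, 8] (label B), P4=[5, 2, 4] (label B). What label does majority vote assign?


d(q,P0) = 10  (label B)
d(q,P1) = 16  (label B)
d(q,P2) = 22  (label A)
d(q,P3) = 3  (label B)
d(q,P4) = 7  (label B)
Votes: A=1, B=4
Majority → B

B


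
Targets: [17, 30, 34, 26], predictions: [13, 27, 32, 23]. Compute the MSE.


Squared errors: (17-13)²=16, (30-27)²=9, (34-32)²=4, (26-23)²=9
Sum = 38
MSE = 38/4 = 19/2

19/2


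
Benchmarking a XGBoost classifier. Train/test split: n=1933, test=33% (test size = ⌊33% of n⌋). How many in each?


Test = ⌊1933·33/100⌋ = 637
Train = 1933 - 637 = 1296

Train: 1296, Test: 637


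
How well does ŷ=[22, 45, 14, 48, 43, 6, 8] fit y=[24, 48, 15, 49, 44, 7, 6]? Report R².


ȳ = 27.5714
SS_res = Σ(y-ŷ)² = 21
SS_tot = Σ(y-ȳ)² = 2205.71
R² = 1 - SS_res/SS_tot = 1 - 0.0095 = 0.9905

0.9905


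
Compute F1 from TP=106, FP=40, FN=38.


Precision = 106/146 = 0.726
Recall = 106/144 = 0.7361
F1 = 2·P·R/(P+R) = 2·TP/(2·TP+FP+FN) = 212/(212+40+38) = 212/290 = 0.731

0.731


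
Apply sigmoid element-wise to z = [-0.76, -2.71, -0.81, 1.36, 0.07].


σ(-0.76) = 1/(1+e^0.76) = 0.3186
σ(-2.71) = 1/(1+e^2.71) = 0.0624
σ(-0.81) = 1/(1+e^0.81) = 0.3079
σ(1.36) = 1/(1+e^-1.36) = 0.7958
σ(0.07) = 1/(1+e^-0.07) = 0.5175
result = [0.3186, 0.0624, 0.3079, 0.7958, 0.5175]

[0.3186, 0.0624, 0.3079, 0.7958, 0.5175]


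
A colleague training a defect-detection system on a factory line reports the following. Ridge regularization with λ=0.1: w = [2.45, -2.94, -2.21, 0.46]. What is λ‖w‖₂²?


‖w‖₂² = (2.45)² + (-2.94)² + (-2.21)² + (0.46)²
     = 6.0025 + 8.6436 + 4.8841 + 0.2116
     = 19.7418
λ·‖w‖₂² = 0.1·19.7418 = 1.97418

1.97418


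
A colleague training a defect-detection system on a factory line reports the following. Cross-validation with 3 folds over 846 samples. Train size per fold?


Fold size = 846/3 = 282
Training per fold = 846 - 282 = 564

564


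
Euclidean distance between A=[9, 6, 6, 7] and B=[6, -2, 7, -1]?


d = √((9-6)² + (6+ 2)² + (6-7)² + (7+ 1)²)
  = √(9 + 64 + 1 + 64)
  = √138 = 11.7473

11.7473


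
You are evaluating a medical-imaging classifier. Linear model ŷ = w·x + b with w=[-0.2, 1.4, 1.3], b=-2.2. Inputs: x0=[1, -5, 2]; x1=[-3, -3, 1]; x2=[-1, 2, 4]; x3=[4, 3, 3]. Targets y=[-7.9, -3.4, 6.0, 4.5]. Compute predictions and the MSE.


ŷ0 = (-0.2)·(1) + (1.4)·(-5) + (1.3)·(2) - 2.2 = -6.8
ŷ1 = (-0.2)·(-3) + (1.4)·(-3) + (1.3)·(1) - 2.2 = -4.5
ŷ2 = (-0.2)·(-1) + (1.4)·(2) + (1.3)·(4) - 2.2 = 6.0
ŷ3 = (-0.2)·(4) + (1.4)·(3) + (1.3)·(3) - 2.2 = 5.1
errors² = [1.21, 1.21, 0.0, 0.36]
MSE = 2.7800/4 = 0.695

0.695


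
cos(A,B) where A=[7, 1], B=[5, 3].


A·B = 7·5 + 1·3 = 38
‖A‖ = √50 = 7.0711, ‖B‖ = √34 = 5.831
cos = 38/(√50·√34) = 38/√1700 = 0.9216

0.9216


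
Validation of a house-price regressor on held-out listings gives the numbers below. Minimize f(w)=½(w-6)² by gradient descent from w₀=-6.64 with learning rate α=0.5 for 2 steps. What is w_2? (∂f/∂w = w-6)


step 1: grad = -6.64-6 = -12.64; w = -6.64 - 0.5·(-12.64) = -0.32
step 2: grad = -0.32-6 = -6.32; w = -0.32 - 0.5·(-6.32) = 2.84

2.84


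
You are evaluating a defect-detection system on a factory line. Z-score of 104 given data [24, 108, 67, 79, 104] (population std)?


μ = 76.4, σ = 30.3355
z = (104 - 76.4)/30.3355 = 0.9098

0.9098


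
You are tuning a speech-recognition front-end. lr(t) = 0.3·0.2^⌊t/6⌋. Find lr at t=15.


n_drops = ⌊15/6⌋ = 2
lr = 0.3·0.2^2 = 0.3·0.04 = 0.012

0.012


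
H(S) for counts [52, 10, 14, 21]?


Probabilities: [52/97, 10/97, 14/97, 21/97] ≈ [0.5361, 0.1031, 0.1443, 0.2165]
H = -((52/97)·log₂(52/97) + (10/97)·log₂(10/97) + (14/97)·log₂(14/97) + (21/97)·log₂(21/97))
  = 1.7011 bits

1.7011 bits


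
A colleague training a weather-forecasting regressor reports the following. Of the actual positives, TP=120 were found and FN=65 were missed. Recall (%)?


Recall = TP/(TP+FN)
= 120/(120+65)
= 120/185 = 64.86%

64.86%


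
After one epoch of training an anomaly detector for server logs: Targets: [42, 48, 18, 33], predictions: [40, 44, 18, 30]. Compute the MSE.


Squared errors: (42-40)²=4, (48-44)²=16, (18-18)²=0, (33-30)²=9
Sum = 29
MSE = 29/4 = 29/4

29/4


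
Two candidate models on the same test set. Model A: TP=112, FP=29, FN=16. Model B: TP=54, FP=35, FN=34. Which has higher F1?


Model A: P=112/141=0.7943, R=112/128=0.875, F1=2PR/(P+R)=2TP/(2TP+FP+FN)=224/269=0.8327
Model B: P=54/89=0.6067, R=54/88=0.6136, F1=2PR/(P+R)=2TP/(2TP+FP+FN)=108/177=0.6102
0.8327 > 0.6102 → Model A

Model A


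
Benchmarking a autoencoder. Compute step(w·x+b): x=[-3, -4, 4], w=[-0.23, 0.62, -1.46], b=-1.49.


z = (-3)·(-0.23) + (-4)·(0.62) + (4)·(-1.46) - 1.49
  = -9.12
step(z) = 0 (z<0)

0


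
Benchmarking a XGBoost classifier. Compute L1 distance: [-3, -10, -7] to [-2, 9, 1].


d = |-3+ 2| + |-10-9| + |-7-1|
  = 1 + 19 + 8
  = 28

28


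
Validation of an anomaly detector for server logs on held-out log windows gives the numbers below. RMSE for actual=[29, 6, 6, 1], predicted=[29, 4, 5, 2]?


MSE = 6/4 = 1.5
RMSE = √(6/4) = 1.2247

1.2247


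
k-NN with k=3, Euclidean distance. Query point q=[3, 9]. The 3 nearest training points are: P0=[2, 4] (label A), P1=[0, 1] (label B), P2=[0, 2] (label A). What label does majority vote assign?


d(q,P0) = 5.099  (label A)
d(q,P1) = 8.544  (label B)
d(q,P2) = 7.6158  (label A)
Votes: A=2, B=1
Majority → A

A


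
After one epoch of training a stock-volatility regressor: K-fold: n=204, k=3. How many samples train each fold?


Fold size = 204/3 = 68
Training per fold = 204 - 68 = 136

136


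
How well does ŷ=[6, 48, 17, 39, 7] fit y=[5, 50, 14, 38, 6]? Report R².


ȳ = 22.6
SS_res = Σ(y-ŷ)² = 16
SS_tot = Σ(y-ȳ)² = 1647.2
R² = 1 - SS_res/SS_tot = 1 - 0.0097 = 0.9903

0.9903


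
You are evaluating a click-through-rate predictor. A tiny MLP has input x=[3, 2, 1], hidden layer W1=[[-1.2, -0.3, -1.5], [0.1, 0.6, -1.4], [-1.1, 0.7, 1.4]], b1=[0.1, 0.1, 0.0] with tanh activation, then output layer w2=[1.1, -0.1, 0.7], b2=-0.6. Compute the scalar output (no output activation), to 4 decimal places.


z1[0] = (-1.2)·(3) + (-0.3)·(2) + (-1.5)·(1) + 0.1 = -5.6
z1[1] = (0.1)·(3) + (0.6)·(2) + (-1.4)·(1) + 0.1 = 0.2
z1[2] = (-1.1)·(3) + (0.7)·(2) + (1.4)·(1) + 0.0 = -0.5
h = tanh(z1) = [-1.0, 0.1974, -0.4621]
output = (1.1)·(-1.0) + (-0.1)·(0.1974) + (0.7)·(-0.4621) - 0.6 = -2.0432

-2.0432


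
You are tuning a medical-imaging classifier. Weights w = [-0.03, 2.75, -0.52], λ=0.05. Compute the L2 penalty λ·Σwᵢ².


‖w‖₂² = (-0.03)² + (2.75)² + (-0.52)²
     = 0.0009 + 7.5625 + 0.2704
     = 7.8338
λ·‖w‖₂² = 0.05·7.8338 = 0.39169

0.39169


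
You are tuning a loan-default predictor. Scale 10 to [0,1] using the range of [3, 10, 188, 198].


min=3, max=198
(10-3)/(198-3) = 7/195 = 0.0359

0.0359


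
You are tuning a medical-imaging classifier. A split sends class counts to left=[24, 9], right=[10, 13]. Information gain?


Parent = [34, 22], H_parent = 0.9666
H_left = 0.8454 (n=33), H_right = 0.9877 (n=23)
H_children = (33/56)·0.8454 + (23/56)·0.9877 = 0.9038
IG = 0.9666 - 0.9038 = 0.0628

0.0628


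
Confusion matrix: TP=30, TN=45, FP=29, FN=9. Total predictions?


Total = TP + TN + FP + FN
= 30 + 45 + 29 + 9
= 113
(Predicted positive: 59, predicted negative: 54)

113


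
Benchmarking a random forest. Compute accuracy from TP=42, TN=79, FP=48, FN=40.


Accuracy = (TP+TN)/(TP+TN+FP+FN)
= (42+79)/(209)
= 121/209 = 57.89%

57.89%


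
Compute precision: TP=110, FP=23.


Precision = TP/(TP+FP)
= 110/(110+23)
= 110/133 = 82.71%

82.71%


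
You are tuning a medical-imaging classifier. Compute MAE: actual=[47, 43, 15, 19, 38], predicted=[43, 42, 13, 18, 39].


Absolute errors: |47-43|=4, |43-42|=1, |15-13|=2, |19-18|=1, |38-39|=1
Sum = 9
MAE = 9/5 = 9/5

9/5


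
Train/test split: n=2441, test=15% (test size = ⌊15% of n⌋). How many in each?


Test = ⌊2441·15/100⌋ = 366
Train = 2441 - 366 = 2075

Train: 2075, Test: 366


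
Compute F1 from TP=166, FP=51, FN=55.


Precision = 166/217 = 0.765
Recall = 166/221 = 0.7511
F1 = 2·P·R/(P+R) = 2·TP/(2·TP+FP+FN) = 332/(332+51+55) = 332/438 = 0.758

0.758


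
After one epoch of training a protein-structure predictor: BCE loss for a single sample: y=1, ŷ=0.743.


BCE = -[y·ln(p) + (1-y)·ln(1-p)]
= -1·ln(0.743) - 0
= -ln(0.743) = 0.2971

0.2971


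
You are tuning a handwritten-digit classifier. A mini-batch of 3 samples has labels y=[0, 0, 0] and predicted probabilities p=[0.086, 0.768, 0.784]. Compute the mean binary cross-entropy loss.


L[0] = -ln(1-0.086) = -ln(0.914) = 0.0899
L[1] = -ln(1-0.768) = -ln(0.232) = 1.461
L[2] = -ln(1-0.784) = -ln(0.216) = 1.5325
mean = (0.0899 + 1.461 + 1.5325)/3 = 1.0278

1.0278


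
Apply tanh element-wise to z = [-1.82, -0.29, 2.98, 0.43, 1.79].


tanh(-1.82) = -0.9488
tanh(-0.29) = -0.2821
tanh(2.98) = 0.9949
tanh(0.43) = 0.4053
tanh(1.79) = 0.9458
result = [-0.9488, -0.2821, 0.9949, 0.4053, 0.9458]

[-0.9488, -0.2821, 0.9949, 0.4053, 0.9458]


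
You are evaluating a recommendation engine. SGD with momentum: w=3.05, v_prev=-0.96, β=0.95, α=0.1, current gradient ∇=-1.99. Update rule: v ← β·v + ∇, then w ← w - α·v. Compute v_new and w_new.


v_new = 0.95·-0.96 - 1.99 = -0.912 - 1.99 = -2.902
w_new = 3.05 - 0.1·-2.902 = 3.05 + 0.2902 = 3.3402

v_new=-2.902, w_new=3.3402


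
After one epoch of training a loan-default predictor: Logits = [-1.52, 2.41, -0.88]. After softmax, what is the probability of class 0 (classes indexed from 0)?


Exponentials: e^-1.52=0.2187, e^2.41=11.134, e^-0.88=0.4148
Sum = 11.7675
Softmax = [0.0186, 0.9462, 0.0352]
p[0] = 0.2187/11.7675 = 0.0186

0.0186


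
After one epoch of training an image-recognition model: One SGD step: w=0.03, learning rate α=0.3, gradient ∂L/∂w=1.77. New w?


w_new = w - α·∇
= 0.03 - 0.3·1.77
= 0.03 - 0.531
= -0.501

-0.501


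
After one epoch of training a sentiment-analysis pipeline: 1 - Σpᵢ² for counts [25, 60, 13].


Probabilities: [25/98, 60/98, 13/98] ≈ [0.2551, 0.6122, 0.1327]
Σpᵢ² = (625 + 3600 + 169)/98² = 4394/9604
Gini = 1 - Σpᵢ² = 1 - 4394/9604 = 0.5425

0.5425


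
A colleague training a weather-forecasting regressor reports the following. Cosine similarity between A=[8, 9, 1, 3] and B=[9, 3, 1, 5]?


A·B = 8·9 + 9·3 + 1·1 + 3·5 = 115
‖A‖ = √155 = 12.4499, ‖B‖ = √116 = 10.7703
cos = 115/(√155·√116) = 115/√17980 = 0.8576

0.8576


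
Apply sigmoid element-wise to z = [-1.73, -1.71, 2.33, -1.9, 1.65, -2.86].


σ(-1.73) = 1/(1+e^1.73) = 0.1506
σ(-1.71) = 1/(1+e^1.71) = 0.1532
σ(2.33) = 1/(1+e^-2.33) = 0.9113
σ(-1.9) = 1/(1+e^1.9) = 0.1301
σ(1.65) = 1/(1+e^-1.65) = 0.8389
σ(-2.86) = 1/(1+e^2.86) = 0.0542
result = [0.1506, 0.1532, 0.9113, 0.1301, 0.8389, 0.0542]

[0.1506, 0.1532, 0.9113, 0.1301, 0.8389, 0.0542]


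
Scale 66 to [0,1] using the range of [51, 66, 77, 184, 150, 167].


min=51, max=184
(66-51)/(184-51) = 15/133 = 0.1128

0.1128


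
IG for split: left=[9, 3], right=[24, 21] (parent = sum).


Parent = [33, 24], H_parent = 0.9819
H_left = 0.8113 (n=12), H_right = 0.9968 (n=45)
H_children = (12/57)·0.8113 + (45/57)·0.9968 = 0.9577
IG = 0.9819 - 0.9577 = 0.0242

0.0242


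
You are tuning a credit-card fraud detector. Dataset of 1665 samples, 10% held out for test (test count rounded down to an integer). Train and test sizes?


Test = ⌊1665·10/100⌋ = 166
Train = 1665 - 166 = 1499

Train: 1499, Test: 166


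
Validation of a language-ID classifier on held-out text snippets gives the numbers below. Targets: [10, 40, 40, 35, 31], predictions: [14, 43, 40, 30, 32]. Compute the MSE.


Squared errors: (10-14)²=16, (40-43)²=9, (40-40)²=0, (35-30)²=25, (31-32)²=1
Sum = 51
MSE = 51/5 = 51/5

51/5


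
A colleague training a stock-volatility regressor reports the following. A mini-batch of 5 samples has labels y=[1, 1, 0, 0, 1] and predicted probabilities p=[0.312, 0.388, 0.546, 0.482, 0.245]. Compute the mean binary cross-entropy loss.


L[0] = -ln(0.312) = 1.1648
L[1] = -ln(0.388) = 0.9467
L[2] = -ln(1-0.546) = -ln(0.454) = 0.7897
L[3] = -ln(1-0.482) = -ln(0.518) = 0.6578
L[4] = -ln(0.245) = 1.4065
mean = (1.1648 + 0.9467 + 0.7897 + 0.6578 + 1.4065)/5 = 0.9931

0.9931


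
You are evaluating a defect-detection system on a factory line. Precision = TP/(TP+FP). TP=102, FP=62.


Precision = TP/(TP+FP)
= 102/(102+62)
= 102/164 = 62.2%

62.2%


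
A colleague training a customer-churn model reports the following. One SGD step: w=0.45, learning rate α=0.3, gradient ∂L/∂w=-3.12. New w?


w_new = w - α·∇
= 0.45 - 0.3·-3.12
= 0.45 + 0.936
= 1.386

1.386


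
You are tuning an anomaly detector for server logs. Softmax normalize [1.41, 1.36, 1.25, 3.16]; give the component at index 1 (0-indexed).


Exponentials: e^1.41=4.096, e^1.36=3.8962, e^1.25=3.4903, e^3.16=23.5706
Sum = 35.0531
Softmax = [0.1169, 0.1112, 0.0996, 0.6724]
p[1] = 3.8962/35.0531 = 0.1112

0.1112


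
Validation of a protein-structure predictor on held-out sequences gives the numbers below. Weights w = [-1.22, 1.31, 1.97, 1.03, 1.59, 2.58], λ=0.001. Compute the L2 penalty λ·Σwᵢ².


‖w‖₂² = (-1.22)² + (1.31)² + (1.97)² + (1.03)² + (1.59)² + (2.58)²
     = 1.4884 + 1.7161 + 3.8809 + 1.0609 + 2.5281 + 6.6564
     = 17.3308
λ·‖w‖₂² = 0.001·17.3308 = 0.017331

0.017331


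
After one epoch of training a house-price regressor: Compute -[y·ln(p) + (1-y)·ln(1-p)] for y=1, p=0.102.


BCE = -[y·ln(p) + (1-y)·ln(1-p)]
= -1·ln(0.102) - 0
= -ln(0.102) = 2.2828

2.2828


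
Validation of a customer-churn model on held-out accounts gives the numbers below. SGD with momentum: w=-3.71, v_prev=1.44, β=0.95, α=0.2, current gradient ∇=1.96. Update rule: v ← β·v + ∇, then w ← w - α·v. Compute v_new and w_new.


v_new = 0.95·1.44 + 1.96 = 1.368 + 1.96 = 3.328
w_new = -3.71 - 0.2·3.328 = -3.71 - 0.6656 = -4.3756

v_new=3.328, w_new=-4.3756


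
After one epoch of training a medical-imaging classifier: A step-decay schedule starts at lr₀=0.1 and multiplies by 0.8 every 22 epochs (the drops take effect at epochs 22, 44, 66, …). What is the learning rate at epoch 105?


n_drops = ⌊105/22⌋ = 4
lr = 0.1·0.8^4 = 0.1·0.4096 = 0.04096

0.04096


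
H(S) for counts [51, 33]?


Probabilities: [51/84, 33/84] ≈ [0.6071, 0.3929]
H = -((51/84)·log₂(51/84) + (33/84)·log₂(33/84))
  = 0.9666 bits

0.9666 bits


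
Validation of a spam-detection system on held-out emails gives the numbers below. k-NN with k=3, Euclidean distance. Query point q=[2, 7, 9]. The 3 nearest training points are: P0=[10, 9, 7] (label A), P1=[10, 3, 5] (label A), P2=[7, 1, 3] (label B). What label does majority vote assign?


d(q,P0) = 8.4853  (label A)
d(q,P1) = 9.798  (label A)
d(q,P2) = 9.8489  (label B)
Votes: A=2, B=1
Majority → A

A


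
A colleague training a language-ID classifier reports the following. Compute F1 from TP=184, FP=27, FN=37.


Precision = 184/211 = 0.872
Recall = 184/221 = 0.8326
F1 = 2·P·R/(P+R) = 2·TP/(2·TP+FP+FN) = 368/(368+27+37) = 368/432 = 0.8519

0.8519


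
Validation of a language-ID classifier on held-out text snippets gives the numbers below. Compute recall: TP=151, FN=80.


Recall = TP/(TP+FN)
= 151/(151+80)
= 151/231 = 65.37%

65.37%


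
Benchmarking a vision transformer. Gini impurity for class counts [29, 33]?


Probabilities: [29/62, 33/62] ≈ [0.4677, 0.5323]
Σpᵢ² = (841 + 1089)/62² = 1930/3844
Gini = 1 - Σpᵢ² = 1 - 1930/3844 = 0.4979

0.4979


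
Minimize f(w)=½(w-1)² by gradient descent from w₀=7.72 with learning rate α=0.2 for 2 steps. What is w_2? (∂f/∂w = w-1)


step 1: grad = 7.72-1 = 6.72; w = 7.72 - 0.2·(6.72) = 6.376
step 2: grad = 6.376-1 = 5.376; w = 6.376 - 0.2·(5.376) = 5.3008

5.3008


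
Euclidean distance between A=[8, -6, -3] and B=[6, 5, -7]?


d = √((8-6)² + (-6-5)² + (-3+ 7)²)
  = √(4 + 121 + 16)
  = √141 = 11.8743

11.8743


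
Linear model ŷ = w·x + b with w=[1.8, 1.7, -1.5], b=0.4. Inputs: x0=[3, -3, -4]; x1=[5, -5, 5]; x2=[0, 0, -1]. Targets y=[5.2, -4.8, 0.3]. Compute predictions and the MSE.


ŷ0 = (1.8)·(3) + (1.7)·(-3) + (-1.5)·(-4) + 0.4 = 6.7
ŷ1 = (1.8)·(5) + (1.7)·(-5) + (-1.5)·(5) + 0.4 = -6.6
ŷ2 = (1.8)·(0) + (1.7)·(0) + (-1.5)·(-1) + 0.4 = 1.9
errors² = [2.25, 3.24, 2.56]
MSE = 8.0500/3 = 2.6833

2.6833


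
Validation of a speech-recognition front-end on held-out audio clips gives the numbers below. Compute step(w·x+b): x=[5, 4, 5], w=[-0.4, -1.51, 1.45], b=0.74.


z = (5)·(-0.4) + (4)·(-1.51) + (5)·(1.45) + 0.74
  = -0.05
step(z) = 0 (z<0)

0


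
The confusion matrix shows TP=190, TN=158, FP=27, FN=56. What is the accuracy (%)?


Accuracy = (TP+TN)/(TP+TN+FP+FN)
= (190+158)/(431)
= 348/431 = 80.74%

80.74%


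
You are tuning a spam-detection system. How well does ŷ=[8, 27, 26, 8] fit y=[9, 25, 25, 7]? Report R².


ȳ = 16.5
SS_res = Σ(y-ŷ)² = 7
SS_tot = Σ(y-ȳ)² = 291
R² = 1 - SS_res/SS_tot = 1 - 0.0241 = 0.9759

0.9759


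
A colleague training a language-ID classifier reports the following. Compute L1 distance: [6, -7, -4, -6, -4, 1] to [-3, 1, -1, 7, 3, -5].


d = |6+ 3| + |-7-1| + |-4+ 1| + |-6-7| + |-4-3| + |1+ 5|
  = 9 + 8 + 3 + 13 + 7 + 6
  = 46

46


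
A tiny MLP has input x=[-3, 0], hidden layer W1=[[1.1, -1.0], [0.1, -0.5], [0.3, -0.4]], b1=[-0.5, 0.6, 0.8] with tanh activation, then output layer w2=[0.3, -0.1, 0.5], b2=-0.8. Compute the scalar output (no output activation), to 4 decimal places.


z1[0] = (1.1)·(-3) + (-1.0)·(0) - 0.5 = -3.8
z1[1] = (0.1)·(-3) + (-0.5)·(0) + 0.6 = 0.3
z1[2] = (0.3)·(-3) + (-0.4)·(0) + 0.8 = -0.1
h = tanh(z1) = [-0.999, 0.2913, -0.0997]
output = (0.3)·(-0.999) + (-0.1)·(0.2913) + (0.5)·(-0.0997) - 0.8 = -1.1787

-1.1787


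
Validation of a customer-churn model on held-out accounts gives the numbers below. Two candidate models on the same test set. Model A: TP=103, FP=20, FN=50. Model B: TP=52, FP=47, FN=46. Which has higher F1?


Model A: P=103/123=0.8374, R=103/153=0.6732, F1=2PR/(P+R)=2TP/(2TP+FP+FN)=206/276=0.7464
Model B: P=52/99=0.5253, R=52/98=0.5306, F1=2PR/(P+R)=2TP/(2TP+FP+FN)=104/197=0.5279
0.7464 > 0.5279 → Model A

Model A


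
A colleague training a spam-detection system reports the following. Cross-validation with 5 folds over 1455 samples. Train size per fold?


Fold size = 1455/5 = 291
Training per fold = 1455 - 291 = 1164

1164


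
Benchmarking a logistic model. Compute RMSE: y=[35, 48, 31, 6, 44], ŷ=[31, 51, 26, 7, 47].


MSE = 60/5 = 12
RMSE = √(60/5) = 3.4641

3.4641


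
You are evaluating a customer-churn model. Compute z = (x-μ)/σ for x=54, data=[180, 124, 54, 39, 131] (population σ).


μ = 105.6, σ = 52.1866
z = (54 - 105.6)/52.1866 = -0.9888

-0.9888


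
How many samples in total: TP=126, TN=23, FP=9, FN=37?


Total = TP + TN + FP + FN
= 126 + 23 + 9 + 37
= 195
(Predicted positive: 135, predicted negative: 60)

195


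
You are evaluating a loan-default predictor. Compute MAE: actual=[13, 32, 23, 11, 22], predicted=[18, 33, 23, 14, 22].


Absolute errors: |13-18|=5, |32-33|=1, |23-23|=0, |11-14|=3, |22-22|=0
Sum = 9
MAE = 9/5 = 9/5

9/5


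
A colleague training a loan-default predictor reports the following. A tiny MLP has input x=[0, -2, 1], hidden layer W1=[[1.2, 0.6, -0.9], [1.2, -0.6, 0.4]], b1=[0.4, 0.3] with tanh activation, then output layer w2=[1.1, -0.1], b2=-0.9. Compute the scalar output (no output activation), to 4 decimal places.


z1[0] = (1.2)·(0) + (0.6)·(-2) + (-0.9)·(1) + 0.4 = -1.7
z1[1] = (1.2)·(0) + (-0.6)·(-2) + (0.4)·(1) + 0.3 = 1.9
h = tanh(z1) = [-0.9354, 0.9562]
output = (1.1)·(-0.9354) + (-0.1)·(0.9562) - 0.9 = -2.0246

-2.0246


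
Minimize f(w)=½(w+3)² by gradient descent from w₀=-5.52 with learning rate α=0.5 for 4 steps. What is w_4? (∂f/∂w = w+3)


step 1: grad = -5.52+3 = -2.52; w = -5.52 - 0.5·(-2.52) = -4.26
step 2: grad = -4.26+3 = -1.26; w = -4.26 - 0.5·(-1.26) = -3.63
step 3: grad = -3.63+3 = -0.63; w = -3.63 - 0.5·(-0.63) = -3.315
step 4: grad = -3.315+3 = -0.315; w = -3.315 - 0.5·(-0.315) = -3.1575

-3.1575


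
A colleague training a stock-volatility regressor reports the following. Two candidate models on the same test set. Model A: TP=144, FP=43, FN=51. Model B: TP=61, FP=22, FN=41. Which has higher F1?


Model A: P=144/187=0.7701, R=144/195=0.7385, F1=2PR/(P+R)=2TP/(2TP+FP+FN)=288/382=0.7539
Model B: P=61/83=0.7349, R=61/102=0.598, F1=2PR/(P+R)=2TP/(2TP+FP+FN)=122/185=0.6595
0.7539 > 0.6595 → Model A

Model A


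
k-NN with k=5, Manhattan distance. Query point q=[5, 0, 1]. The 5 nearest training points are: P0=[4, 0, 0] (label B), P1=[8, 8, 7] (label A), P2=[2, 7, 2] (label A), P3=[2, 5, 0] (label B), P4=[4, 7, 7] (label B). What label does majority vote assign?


d(q,P0) = 2  (label B)
d(q,P1) = 17  (label A)
d(q,P2) = 11  (label A)
d(q,P3) = 9  (label B)
d(q,P4) = 14  (label B)
Votes: A=2, B=3
Majority → B

B


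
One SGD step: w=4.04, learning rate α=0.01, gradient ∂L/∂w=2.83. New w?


w_new = w - α·∇
= 4.04 - 0.01·2.83
= 4.04 - 0.0283
= 4.0117

4.0117


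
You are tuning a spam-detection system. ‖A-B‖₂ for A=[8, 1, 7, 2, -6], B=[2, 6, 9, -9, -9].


d = √((8-2)² + (1-6)² + (7-9)² + (2+ 9)² + (-6+ 9)²)
  = √(36 + 25 + 4 + 121 + 9)
  = √195 = 13.9642

13.9642


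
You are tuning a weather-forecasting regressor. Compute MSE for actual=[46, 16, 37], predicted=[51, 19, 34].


Squared errors: (46-51)²=25, (16-19)²=9, (37-34)²=9
Sum = 43
MSE = 43/3 = 43/3

43/3


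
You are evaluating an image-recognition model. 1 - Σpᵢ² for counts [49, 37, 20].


Probabilities: [49/106, 37/106, 20/106] ≈ [0.4623, 0.3491, 0.1887]
Σpᵢ² = (2401 + 1369 + 400)/106² = 4170/11236
Gini = 1 - Σpᵢ² = 1 - 4170/11236 = 0.6289

0.6289


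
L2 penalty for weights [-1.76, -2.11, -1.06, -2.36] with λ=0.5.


‖w‖₂² = (-1.76)² + (-2.11)² + (-1.06)² + (-2.36)²
     = 3.0976 + 4.4521 + 1.1236 + 5.5696
     = 14.2429
λ·‖w‖₂² = 0.5·14.2429 = 7.12145

7.12145


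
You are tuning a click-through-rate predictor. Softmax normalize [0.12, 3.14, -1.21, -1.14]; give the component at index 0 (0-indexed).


Exponentials: e^0.12=1.1275, e^3.14=23.1039, e^-1.21=0.2982, e^-1.14=0.3198
Sum = 24.8494
Softmax = [0.0454, 0.9298, 0.012, 0.0129]
p[0] = 1.1275/24.8494 = 0.0454

0.0454


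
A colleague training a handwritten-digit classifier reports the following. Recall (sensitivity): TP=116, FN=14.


Recall = TP/(TP+FN)
= 116/(116+14)
= 116/130 = 89.23%

89.23%


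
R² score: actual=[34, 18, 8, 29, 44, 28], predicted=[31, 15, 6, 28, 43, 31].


ȳ = 26.8333
SS_res = Σ(y-ŷ)² = 33
SS_tot = Σ(y-ȳ)² = 784.83
R² = 1 - SS_res/SS_tot = 1 - 0.042 = 0.958

0.958


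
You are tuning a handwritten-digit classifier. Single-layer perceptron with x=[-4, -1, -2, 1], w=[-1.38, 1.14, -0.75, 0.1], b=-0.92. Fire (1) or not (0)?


z = (-4)·(-1.38) + (-1)·(1.14) + (-2)·(-0.75) + (1)·(0.1) - 0.92
  = 5.06
step(z) = 1 (z≥0)

1


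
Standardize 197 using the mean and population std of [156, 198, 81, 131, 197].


μ = 152.6, σ = 43.9026
z = (197 - 152.6)/43.9026 = 1.0113

1.0113


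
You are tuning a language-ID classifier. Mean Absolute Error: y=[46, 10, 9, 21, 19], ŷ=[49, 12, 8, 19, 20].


Absolute errors: |46-49|=3, |10-12|=2, |9-8|=1, |21-19|=2, |19-20|=1
Sum = 9
MAE = 9/5 = 9/5

9/5


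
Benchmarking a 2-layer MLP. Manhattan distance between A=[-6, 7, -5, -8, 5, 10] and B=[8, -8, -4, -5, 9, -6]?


d = |-6-8| + |7+ 8| + |-5+ 4| + |-8+ 5| + |5-9| + |10+ 6|
  = 14 + 15 + 1 + 3 + 4 + 16
  = 53

53


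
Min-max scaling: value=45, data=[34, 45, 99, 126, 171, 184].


min=34, max=184
(45-34)/(184-34) = 11/150 = 0.0733

0.0733


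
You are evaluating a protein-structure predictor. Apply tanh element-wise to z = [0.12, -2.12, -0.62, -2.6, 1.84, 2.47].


tanh(0.12) = 0.1194
tanh(-2.12) = -0.9716
tanh(-0.62) = -0.5511
tanh(-2.6) = -0.989
tanh(1.84) = 0.9508
tanh(2.47) = 0.9858
result = [0.1194, -0.9716, -0.5511, -0.989, 0.9508, 0.9858]

[0.1194, -0.9716, -0.5511, -0.989, 0.9508, 0.9858]


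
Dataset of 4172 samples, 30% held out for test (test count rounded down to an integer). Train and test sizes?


Test = ⌊4172·30/100⌋ = 1251
Train = 4172 - 1251 = 2921

Train: 2921, Test: 1251


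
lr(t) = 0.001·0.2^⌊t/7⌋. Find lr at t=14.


n_drops = ⌊14/7⌋ = 2
lr = 0.001·0.2^2 = 0.001·0.04 = 0.00004

0.00004


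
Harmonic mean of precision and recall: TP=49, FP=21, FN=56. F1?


Precision = 49/70 = 0.7
Recall = 49/105 = 0.4667
F1 = 2·P·R/(P+R) = 2·TP/(2·TP+FP+FN) = 98/(98+21+56) = 98/175 = 0.56

0.56


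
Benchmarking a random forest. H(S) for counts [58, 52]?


Probabilities: [58/110, 52/110] ≈ [0.5273, 0.4727]
H = -((58/110)·log₂(58/110) + (52/110)·log₂(52/110))
  = 0.9979 bits

0.9979 bits


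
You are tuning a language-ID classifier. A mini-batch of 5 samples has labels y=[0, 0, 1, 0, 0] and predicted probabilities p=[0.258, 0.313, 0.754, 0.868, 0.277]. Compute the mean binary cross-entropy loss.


L[0] = -ln(1-0.258) = -ln(0.742) = 0.2984
L[1] = -ln(1-0.313) = -ln(0.687) = 0.3754
L[2] = -ln(0.754) = 0.2824
L[3] = -ln(1-0.868) = -ln(0.132) = 2.025
L[4] = -ln(1-0.277) = -ln(0.723) = 0.3243
mean = (0.2984 + 0.3754 + 0.2824 + 2.025 + 0.3243)/5 = 0.6611

0.6611


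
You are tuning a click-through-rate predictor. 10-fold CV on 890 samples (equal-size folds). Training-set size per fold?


Fold size = 890/10 = 89
Training per fold = 890 - 89 = 801

801


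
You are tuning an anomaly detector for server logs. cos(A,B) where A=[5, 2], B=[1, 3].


A·B = 5·1 + 2·3 = 11
‖A‖ = √29 = 5.3852, ‖B‖ = √10 = 3.1623
cos = 11/(√29·√10) = 11/√290 = 0.6459

0.6459


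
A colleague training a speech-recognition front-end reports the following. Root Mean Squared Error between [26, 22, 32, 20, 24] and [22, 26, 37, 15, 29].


MSE = 107/5 = 21.4
RMSE = √(107/5) = 4.626

4.626


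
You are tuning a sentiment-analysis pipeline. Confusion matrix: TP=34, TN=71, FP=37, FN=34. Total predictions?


Total = TP + TN + FP + FN
= 34 + 71 + 37 + 34
= 176
(Predicted positive: 71, predicted negative: 105)

176


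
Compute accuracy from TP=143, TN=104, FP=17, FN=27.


Accuracy = (TP+TN)/(TP+TN+FP+FN)
= (143+104)/(291)
= 247/291 = 84.88%

84.88%


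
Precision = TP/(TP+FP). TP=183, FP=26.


Precision = TP/(TP+FP)
= 183/(183+26)
= 183/209 = 87.56%

87.56%


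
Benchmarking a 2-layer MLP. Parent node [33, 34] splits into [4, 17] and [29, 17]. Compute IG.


Parent = [33, 34], H_parent = 0.9998
H_left = 0.7025 (n=21), H_right = 0.9503 (n=46)
H_children = (21/67)·0.7025 + (46/67)·0.9503 = 0.8726
IG = 0.9998 - 0.8726 = 0.1272

0.1272


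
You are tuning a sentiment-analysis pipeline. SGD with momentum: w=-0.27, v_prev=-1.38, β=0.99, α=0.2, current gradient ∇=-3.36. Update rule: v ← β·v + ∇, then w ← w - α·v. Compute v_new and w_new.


v_new = 0.99·-1.38 - 3.36 = -1.3662 - 3.36 = -4.7262
w_new = -0.27 - 0.2·-4.7262 = -0.27 + 0.94524 = 0.67524

v_new=-4.7262, w_new=0.67524


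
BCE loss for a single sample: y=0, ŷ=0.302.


BCE = -[y·ln(p) + (1-y)·ln(1-p)]
= -0 - 1·ln(1-0.302)
= -ln(0.698) = 0.3595

0.3595


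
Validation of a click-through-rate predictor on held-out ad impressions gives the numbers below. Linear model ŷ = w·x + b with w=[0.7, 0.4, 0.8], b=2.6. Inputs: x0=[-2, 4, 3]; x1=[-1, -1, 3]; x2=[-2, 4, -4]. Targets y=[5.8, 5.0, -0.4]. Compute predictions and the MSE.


ŷ0 = (0.7)·(-2) + (0.4)·(4) + (0.8)·(3) + 2.6 = 5.2
ŷ1 = (0.7)·(-1) + (0.4)·(-1) + (0.8)·(3) + 2.6 = 3.9
ŷ2 = (0.7)·(-2) + (0.4)·(4) + (0.8)·(-4) + 2.6 = -0.4
errors² = [0.36, 1.21, 0.0]
MSE = 1.5700/3 = 0.5233

0.5233


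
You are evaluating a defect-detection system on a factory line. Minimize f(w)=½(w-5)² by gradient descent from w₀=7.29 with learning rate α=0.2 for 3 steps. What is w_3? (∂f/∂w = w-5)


step 1: grad = 7.29-5 = 2.29; w = 7.29 - 0.2·(2.29) = 6.832
step 2: grad = 6.832-5 = 1.832; w = 6.832 - 0.2·(1.832) = 6.4656
step 3: grad = 6.4656-5 = 1.4656; w = 6.4656 - 0.2·(1.4656) = 6.17248

6.17248


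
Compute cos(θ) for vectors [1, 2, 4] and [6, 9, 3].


A·B = 1·6 + 2·9 + 4·3 = 36
‖A‖ = √21 = 4.5826, ‖B‖ = √126 = 11.225
cos = 36/(√21·√126) = 36/√2646 = 0.6999

0.6999


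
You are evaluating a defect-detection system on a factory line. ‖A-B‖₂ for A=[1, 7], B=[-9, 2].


d = √((1+ 9)² + (7-2)²)
  = √(100 + 25)
  = √125 = 11.1803

11.1803


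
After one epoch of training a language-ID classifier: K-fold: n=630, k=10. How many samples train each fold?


Fold size = 630/10 = 63
Training per fold = 630 - 63 = 567

567
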